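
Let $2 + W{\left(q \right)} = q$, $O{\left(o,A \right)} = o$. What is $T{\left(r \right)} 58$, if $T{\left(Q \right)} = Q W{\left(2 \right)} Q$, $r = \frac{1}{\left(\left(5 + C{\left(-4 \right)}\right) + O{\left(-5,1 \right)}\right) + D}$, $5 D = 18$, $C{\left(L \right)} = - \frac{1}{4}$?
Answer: $0$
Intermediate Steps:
$C{\left(L \right)} = - \frac{1}{4}$ ($C{\left(L \right)} = \left(-1\right) \frac{1}{4} = - \frac{1}{4}$)
$D = \frac{18}{5}$ ($D = \frac{1}{5} \cdot 18 = \frac{18}{5} \approx 3.6$)
$W{\left(q \right)} = -2 + q$
$r = \frac{20}{67}$ ($r = \frac{1}{\left(\left(5 - \frac{1}{4}\right) - 5\right) + \frac{18}{5}} = \frac{1}{\left(\frac{19}{4} - 5\right) + \frac{18}{5}} = \frac{1}{- \frac{1}{4} + \frac{18}{5}} = \frac{1}{\frac{67}{20}} = \frac{20}{67} \approx 0.29851$)
$T{\left(Q \right)} = 0$ ($T{\left(Q \right)} = Q \left(-2 + 2\right) Q = Q 0 Q = 0 Q = 0$)
$T{\left(r \right)} 58 = 0 \cdot 58 = 0$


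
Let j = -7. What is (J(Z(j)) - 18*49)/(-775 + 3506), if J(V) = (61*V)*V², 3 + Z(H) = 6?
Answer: 765/2731 ≈ 0.28012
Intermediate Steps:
Z(H) = 3 (Z(H) = -3 + 6 = 3)
J(V) = 61*V³
(J(Z(j)) - 18*49)/(-775 + 3506) = (61*3³ - 18*49)/(-775 + 3506) = (61*27 - 882)/2731 = (1647 - 882)*(1/2731) = 765*(1/2731) = 765/2731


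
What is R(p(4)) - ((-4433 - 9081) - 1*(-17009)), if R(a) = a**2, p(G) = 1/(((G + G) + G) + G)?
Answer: -894719/256 ≈ -3495.0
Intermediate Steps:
p(G) = 1/(4*G) (p(G) = 1/((2*G + G) + G) = 1/(3*G + G) = 1/(4*G))
R(p(4)) - ((-4433 - 9081) - 1*(-17009)) = ((1/4)/4)**2 - ((-4433 - 9081) - 1*(-17009)) = ((1/4)*(1/4))**2 - (-13514 + 17009) = (1/16)**2 - 1*3495 = 1/256 - 3495 = -894719/256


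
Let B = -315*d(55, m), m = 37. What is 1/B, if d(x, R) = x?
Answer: -1/17325 ≈ -5.7720e-5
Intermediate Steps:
B = -17325 (B = -315*55 = -17325)
1/B = 1/(-17325) = -1/17325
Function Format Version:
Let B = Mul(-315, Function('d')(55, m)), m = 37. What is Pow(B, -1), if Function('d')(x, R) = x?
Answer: Rational(-1, 17325) ≈ -5.7720e-5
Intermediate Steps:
B = -17325 (B = Mul(-315, 55) = -17325)
Pow(B, -1) = Pow(-17325, -1) = Rational(-1, 17325)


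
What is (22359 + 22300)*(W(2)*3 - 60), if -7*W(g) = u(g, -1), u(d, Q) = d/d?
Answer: -18890757/7 ≈ -2.6987e+6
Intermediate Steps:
u(d, Q) = 1
W(g) = -1/7 (W(g) = -1/7*1 = -1/7)
(22359 + 22300)*(W(2)*3 - 60) = (22359 + 22300)*(-1/7*3 - 60) = 44659*(-3/7 - 60) = 44659*(-423/7) = -18890757/7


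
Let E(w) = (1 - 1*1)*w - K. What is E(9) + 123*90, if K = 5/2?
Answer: 22135/2 ≈ 11068.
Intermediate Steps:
K = 5/2 (K = 5*(1/2) = 5/2 ≈ 2.5000)
E(w) = -5/2 (E(w) = (1 - 1*1)*w - 1*5/2 = (1 - 1)*w - 5/2 = 0*w - 5/2 = 0 - 5/2 = -5/2)
E(9) + 123*90 = -5/2 + 123*90 = -5/2 + 11070 = 22135/2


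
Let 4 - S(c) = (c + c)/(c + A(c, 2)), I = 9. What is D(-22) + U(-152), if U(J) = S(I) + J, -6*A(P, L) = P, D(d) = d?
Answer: -862/5 ≈ -172.40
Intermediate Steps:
A(P, L) = -P/6
S(c) = 8/5 (S(c) = 4 - (c + c)/(c - c/6) = 4 - 2*c/(5*c/6) = 4 - 2*c*6/(5*c) = 4 - 1*12/5 = 4 - 12/5 = 8/5)
U(J) = 8/5 + J
D(-22) + U(-152) = -22 + (8/5 - 152) = -22 - 752/5 = -862/5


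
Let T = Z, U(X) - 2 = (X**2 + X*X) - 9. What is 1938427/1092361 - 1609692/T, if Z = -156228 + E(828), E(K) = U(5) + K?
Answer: 2059512966251/169705927877 ≈ 12.136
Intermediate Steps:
U(X) = -7 + 2*X**2 (U(X) = 2 + ((X**2 + X*X) - 9) = 2 + ((X**2 + X**2) - 9) = 2 + (2*X**2 - 9) = 2 + (-9 + 2*X**2) = -7 + 2*X**2)
E(K) = 43 + K (E(K) = (-7 + 2*5**2) + K = (-7 + 2*25) + K = (-7 + 50) + K = 43 + K)
Z = -155357 (Z = -156228 + (43 + 828) = -156228 + 871 = -155357)
T = -155357
1938427/1092361 - 1609692/T = 1938427/1092361 - 1609692/(-155357) = 1938427*(1/1092361) - 1609692*(-1/155357) = 1938427/1092361 + 1609692/155357 = 2059512966251/169705927877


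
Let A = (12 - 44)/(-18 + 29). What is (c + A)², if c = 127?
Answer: 1863225/121 ≈ 15399.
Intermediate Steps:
A = -32/11 ≈ -2.9091
(c + A)² = (127 - 32/11)² = (1365/11)² = 1863225/121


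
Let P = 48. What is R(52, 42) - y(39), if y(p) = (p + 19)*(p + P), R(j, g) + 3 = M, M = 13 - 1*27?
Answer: -5063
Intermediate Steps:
M = -14 (M = 13 - 27 = -14)
R(j, g) = -17 (R(j, g) = -3 - 14 = -17)
y(p) = (19 + p)*(48 + p) (y(p) = (p + 19)*(p + 48) = (19 + p)*(48 + p))
R(52, 42) - y(39) = -17 - (912 + 39**2 + 67*39) = -17 - (912 + 1521 + 2613) = -17 - 1*5046 = -17 - 5046 = -5063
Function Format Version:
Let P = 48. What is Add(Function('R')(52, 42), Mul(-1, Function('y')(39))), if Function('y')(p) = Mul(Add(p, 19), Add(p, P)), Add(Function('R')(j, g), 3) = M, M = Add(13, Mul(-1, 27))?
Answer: -5063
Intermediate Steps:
M = -14 (M = Add(13, -27) = -14)
Function('R')(j, g) = -17 (Function('R')(j, g) = Add(-3, -14) = -17)
Function('y')(p) = Mul(Add(19, p), Add(48, p)) (Function('y')(p) = Mul(Add(p, 19), Add(p, 48)) = Mul(Add(19, p), Add(48, p)))
Add(Function('R')(52, 42), Mul(-1, Function('y')(39))) = Add(-17, Mul(-1, Add(912, Pow(39, 2), Mul(67, 39)))) = Add(-17, Mul(-1, Add(912, 1521, 2613))) = Add(-17, Mul(-1, 5046)) = Add(-17, -5046) = -5063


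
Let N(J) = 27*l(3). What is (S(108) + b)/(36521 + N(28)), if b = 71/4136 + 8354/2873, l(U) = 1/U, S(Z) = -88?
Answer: -1010923937/434076053840 ≈ -0.0023289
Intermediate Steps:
l(U) = 1/U
N(J) = 9 (N(J) = 27/3 = 27*(⅓) = 9)
b = 34756127/11882728 (b = 71*(1/4136) + 8354*(1/2873) = 71/4136 + 8354/2873 = 34756127/11882728 ≈ 2.9249)
(S(108) + b)/(36521 + N(28)) = (-88 + 34756127/11882728)/(36521 + 9) = -1010923937/11882728/36530 = -1010923937/11882728*1/36530 = -1010923937/434076053840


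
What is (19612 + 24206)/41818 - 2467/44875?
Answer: 931583872/938291375 ≈ 0.99285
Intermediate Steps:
(19612 + 24206)/41818 - 2467/44875 = 43818*(1/41818) - 2467*1/44875 = 21909/20909 - 2467/44875 = 931583872/938291375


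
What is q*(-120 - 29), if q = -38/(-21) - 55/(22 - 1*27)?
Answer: -40081/21 ≈ -1908.6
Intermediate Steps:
q = 269/21 (q = -38*(-1/21) - 55/(22 - 27) = 38/21 - 55/(-5) = 38/21 - 55*(-⅕) = 38/21 + 11 = 269/21 ≈ 12.810)
q*(-120 - 29) = 269*(-120 - 29)/21 = (269/21)*(-149) = -40081/21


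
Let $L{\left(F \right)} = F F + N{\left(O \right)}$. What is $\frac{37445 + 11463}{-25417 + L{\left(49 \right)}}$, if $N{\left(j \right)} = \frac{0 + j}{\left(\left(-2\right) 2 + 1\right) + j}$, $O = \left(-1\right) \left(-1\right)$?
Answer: $- \frac{97816}{46033} \approx -2.1249$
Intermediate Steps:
$O = 1$
$N{\left(j \right)} = \frac{j}{-3 + j}$ ($N{\left(j \right)} = \frac{j}{\left(-4 + 1\right) + j} = \frac{j}{-3 + j}$)
$L{\left(F \right)} = - \frac{1}{2} + F^{2}$ ($L{\left(F \right)} = F F + 1 \frac{1}{-3 + 1} = F^{2} + 1 \frac{1}{-2} = F^{2} + 1 \left(- \frac{1}{2}\right) = F^{2} - \frac{1}{2} = - \frac{1}{2} + F^{2}$)
$\frac{37445 + 11463}{-25417 + L{\left(49 \right)}} = \frac{37445 + 11463}{-25417 - \left(\frac{1}{2} - 49^{2}\right)} = \frac{48908}{-25417 + \left(- \frac{1}{2} + 2401\right)} = \frac{48908}{-25417 + \frac{4801}{2}} = \frac{48908}{- \frac{46033}{2}} = 48908 \left(- \frac{2}{46033}\right) = - \frac{97816}{46033}$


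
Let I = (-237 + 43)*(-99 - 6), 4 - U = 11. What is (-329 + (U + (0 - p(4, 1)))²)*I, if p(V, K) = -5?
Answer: -6620250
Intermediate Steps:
U = -7 (U = 4 - 1*11 = 4 - 11 = -7)
I = 20370 (I = -194*(-105) = 20370)
(-329 + (U + (0 - p(4, 1)))²)*I = (-329 + (-7 + (0 - 1*(-5)))²)*20370 = (-329 + (-7 + (0 + 5))²)*20370 = (-329 + (-7 + 5)²)*20370 = (-329 + (-2)²)*20370 = (-329 + 4)*20370 = -325*20370 = -6620250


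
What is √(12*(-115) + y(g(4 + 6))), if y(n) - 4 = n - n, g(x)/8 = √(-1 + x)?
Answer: 4*I*√86 ≈ 37.094*I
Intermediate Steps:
g(x) = 8*√(-1 + x)
y(n) = 4 (y(n) = 4 + (n - n) = 4 + 0 = 4)
√(12*(-115) + y(g(4 + 6))) = √(12*(-115) + 4) = √(-1380 + 4) = √(-1376) = 4*I*√86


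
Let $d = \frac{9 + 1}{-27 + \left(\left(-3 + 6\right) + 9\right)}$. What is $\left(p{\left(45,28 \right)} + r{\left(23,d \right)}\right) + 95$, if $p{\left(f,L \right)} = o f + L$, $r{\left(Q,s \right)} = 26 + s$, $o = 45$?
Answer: $\frac{6520}{3} \approx 2173.3$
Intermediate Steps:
$d = - \frac{2}{3}$ ($d = \frac{10}{-27 + \left(3 + 9\right)} = \frac{10}{-27 + 12} = \frac{10}{-15} = 10 \left(- \frac{1}{15}\right) = - \frac{2}{3} \approx -0.66667$)
$p{\left(f,L \right)} = L + 45 f$ ($p{\left(f,L \right)} = 45 f + L = L + 45 f$)
$\left(p{\left(45,28 \right)} + r{\left(23,d \right)}\right) + 95 = \left(\left(28 + 45 \cdot 45\right) + \left(26 - \frac{2}{3}\right)\right) + 95 = \left(\left(28 + 2025\right) + \frac{76}{3}\right) + 95 = \left(2053 + \frac{76}{3}\right) + 95 = \frac{6235}{3} + 95 = \frac{6520}{3}$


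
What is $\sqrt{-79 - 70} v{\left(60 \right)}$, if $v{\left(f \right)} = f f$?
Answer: $3600 i \sqrt{149} \approx 43944.0 i$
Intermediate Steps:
$v{\left(f \right)} = f^{2}$
$\sqrt{-79 - 70} v{\left(60 \right)} = \sqrt{-79 - 70} \cdot 60^{2} = \sqrt{-149} \cdot 3600 = i \sqrt{149} \cdot 3600 = 3600 i \sqrt{149}$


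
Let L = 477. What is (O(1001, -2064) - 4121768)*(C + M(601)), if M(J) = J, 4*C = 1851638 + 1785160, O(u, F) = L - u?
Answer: -3750463322746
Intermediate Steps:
O(u, F) = 477 - u
C = 1818399/2 (C = (1851638 + 1785160)/4 = (¼)*3636798 = 1818399/2 ≈ 9.0920e+5)
(O(1001, -2064) - 4121768)*(C + M(601)) = ((477 - 1*1001) - 4121768)*(1818399/2 + 601) = ((477 - 1001) - 4121768)*(1819601/2) = (-524 - 4121768)*(1819601/2) = -4122292*1819601/2 = -3750463322746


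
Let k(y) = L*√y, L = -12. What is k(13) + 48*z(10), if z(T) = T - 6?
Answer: 192 - 12*√13 ≈ 148.73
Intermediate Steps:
z(T) = -6 + T
k(y) = -12*√y
k(13) + 48*z(10) = -12*√13 + 48*(-6 + 10) = -12*√13 + 48*4 = -12*√13 + 192 = 192 - 12*√13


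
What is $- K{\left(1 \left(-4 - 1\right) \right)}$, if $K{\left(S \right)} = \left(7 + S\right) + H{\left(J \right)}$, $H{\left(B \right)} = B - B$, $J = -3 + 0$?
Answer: $-2$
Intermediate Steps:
$J = -3$
$H{\left(B \right)} = 0$
$K{\left(S \right)} = 7 + S$ ($K{\left(S \right)} = \left(7 + S\right) + 0 = 7 + S$)
$- K{\left(1 \left(-4 - 1\right) \right)} = - (7 + 1 \left(-4 - 1\right)) = - (7 + 1 \left(-5\right)) = - (7 - 5) = \left(-1\right) 2 = -2$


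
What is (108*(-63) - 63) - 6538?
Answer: -13405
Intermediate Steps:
(108*(-63) - 63) - 6538 = (-6804 - 63) - 6538 = -6867 - 6538 = -13405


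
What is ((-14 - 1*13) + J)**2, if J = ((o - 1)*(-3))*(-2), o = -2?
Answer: 2025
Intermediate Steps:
J = -18 (J = ((-2 - 1)*(-3))*(-2) = -3*(-3)*(-2) = 9*(-2) = -18)
((-14 - 1*13) + J)**2 = ((-14 - 1*13) - 18)**2 = ((-14 - 13) - 18)**2 = (-27 - 18)**2 = (-45)**2 = 2025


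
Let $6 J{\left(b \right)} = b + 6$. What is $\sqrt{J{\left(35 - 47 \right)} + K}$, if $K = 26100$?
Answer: $\sqrt{26099} \approx 161.55$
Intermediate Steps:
$J{\left(b \right)} = 1 + \frac{b}{6}$ ($J{\left(b \right)} = \frac{b + 6}{6} = \frac{6 + b}{6} = 1 + \frac{b}{6}$)
$\sqrt{J{\left(35 - 47 \right)} + K} = \sqrt{\left(1 + \frac{35 - 47}{6}\right) + 26100} = \sqrt{\left(1 + \frac{1}{6} \left(-12\right)\right) + 26100} = \sqrt{\left(1 - 2\right) + 26100} = \sqrt{-1 + 26100} = \sqrt{26099}$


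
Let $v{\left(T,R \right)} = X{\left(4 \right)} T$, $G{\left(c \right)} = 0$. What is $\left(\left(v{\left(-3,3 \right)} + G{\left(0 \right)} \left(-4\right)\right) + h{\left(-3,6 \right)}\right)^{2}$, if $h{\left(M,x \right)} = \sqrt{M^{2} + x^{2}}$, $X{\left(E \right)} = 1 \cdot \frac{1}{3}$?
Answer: $46 - 6 \sqrt{5} \approx 32.584$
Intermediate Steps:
$X{\left(E \right)} = \frac{1}{3}$ ($X{\left(E \right)} = 1 \cdot \frac{1}{3} = \frac{1}{3}$)
$v{\left(T,R \right)} = \frac{T}{3}$
$\left(\left(v{\left(-3,3 \right)} + G{\left(0 \right)} \left(-4\right)\right) + h{\left(-3,6 \right)}\right)^{2} = \left(\left(\frac{1}{3} \left(-3\right) + 0 \left(-4\right)\right) + \sqrt{\left(-3\right)^{2} + 6^{2}}\right)^{2} = \left(\left(-1 + 0\right) + \sqrt{9 + 36}\right)^{2} = \left(-1 + \sqrt{45}\right)^{2} = \left(-1 + 3 \sqrt{5}\right)^{2}$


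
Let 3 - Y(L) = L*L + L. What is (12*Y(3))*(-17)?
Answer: 1836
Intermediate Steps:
Y(L) = 3 - L - L**2 (Y(L) = 3 - (L*L + L) = 3 - (L**2 + L) = 3 - (L + L**2) = 3 + (-L - L**2) = 3 - L - L**2)
(12*Y(3))*(-17) = (12*(3 - 1*3 - 1*3**2))*(-17) = (12*(3 - 3 - 1*9))*(-17) = (12*(3 - 3 - 9))*(-17) = (12*(-9))*(-17) = -108*(-17) = 1836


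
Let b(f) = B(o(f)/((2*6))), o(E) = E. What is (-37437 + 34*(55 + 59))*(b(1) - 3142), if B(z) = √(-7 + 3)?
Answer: 105448662 - 67122*I ≈ 1.0545e+8 - 67122.0*I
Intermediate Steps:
B(z) = 2*I (B(z) = √(-4) = 2*I)
b(f) = 2*I
(-37437 + 34*(55 + 59))*(b(1) - 3142) = (-37437 + 34*(55 + 59))*(2*I - 3142) = (-37437 + 34*114)*(-3142 + 2*I) = (-37437 + 3876)*(-3142 + 2*I) = -33561*(-3142 + 2*I) = 105448662 - 67122*I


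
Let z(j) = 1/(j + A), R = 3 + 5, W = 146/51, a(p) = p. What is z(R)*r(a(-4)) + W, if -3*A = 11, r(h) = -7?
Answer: 827/663 ≈ 1.2474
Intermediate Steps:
W = 146/51 (W = 146*(1/51) = 146/51 ≈ 2.8627)
A = -11/3 (A = -⅓*11 = -11/3 ≈ -3.6667)
R = 8
z(j) = 1/(-11/3 + j) (z(j) = 1/(j - 11/3) = 1/(-11/3 + j))
z(R)*r(a(-4)) + W = (3/(-11 + 3*8))*(-7) + 146/51 = (3/(-11 + 24))*(-7) + 146/51 = (3/13)*(-7) + 146/51 = -21/13 + 146/51 = 827/663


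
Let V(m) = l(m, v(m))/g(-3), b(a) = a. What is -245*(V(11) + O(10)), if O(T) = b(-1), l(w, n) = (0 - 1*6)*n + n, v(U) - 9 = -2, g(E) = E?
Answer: -7840/3 ≈ -2613.3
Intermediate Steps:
v(U) = 7 (v(U) = 9 - 2 = 7)
l(w, n) = -5*n (l(w, n) = (0 - 6)*n + n = -6*n + n = -5*n)
O(T) = -1
V(m) = 35/3 (V(m) = -5*7/(-3) = -35*(-⅓) = 35/3)
-245*(V(11) + O(10)) = -245*(35/3 - 1) = -245*32/3 = -7840/3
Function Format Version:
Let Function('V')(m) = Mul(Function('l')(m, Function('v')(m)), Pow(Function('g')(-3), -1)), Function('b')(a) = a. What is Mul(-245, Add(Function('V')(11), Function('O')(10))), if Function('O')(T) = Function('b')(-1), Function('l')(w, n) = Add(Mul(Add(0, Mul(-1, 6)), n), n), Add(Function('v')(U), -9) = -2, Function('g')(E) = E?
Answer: Rational(-7840, 3) ≈ -2613.3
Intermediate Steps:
Function('v')(U) = 7 (Function('v')(U) = Add(9, -2) = 7)
Function('l')(w, n) = Mul(-5, n) (Function('l')(w, n) = Add(Mul(Add(0, -6), n), n) = Add(Mul(-6, n), n) = Mul(-5, n))
Function('O')(T) = -1
Function('V')(m) = Rational(35, 3) (Function('V')(m) = Mul(Mul(-5, 7), Pow(-3, -1)) = Mul(-35, Rational(-1, 3)) = Rational(35, 3))
Mul(-245, Add(Function('V')(11), Function('O')(10))) = Mul(-245, Add(Rational(35, 3), -1)) = Mul(-245, Rational(32, 3)) = Rational(-7840, 3)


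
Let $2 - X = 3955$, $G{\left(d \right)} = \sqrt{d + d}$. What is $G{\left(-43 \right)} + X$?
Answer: $-3953 + i \sqrt{86} \approx -3953.0 + 9.2736 i$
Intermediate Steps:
$G{\left(d \right)} = \sqrt{2} \sqrt{d}$ ($G{\left(d \right)} = \sqrt{2 d} = \sqrt{2} \sqrt{d}$)
$X = -3953$ ($X = 2 - 3955 = -3953$)
$G{\left(-43 \right)} + X = \sqrt{2} \sqrt{-43} - 3953 = \sqrt{2} i \sqrt{43} - 3953 = i \sqrt{86} - 3953 = -3953 + i \sqrt{86}$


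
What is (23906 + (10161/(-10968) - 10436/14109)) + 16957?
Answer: 2107729919753/51582504 ≈ 40861.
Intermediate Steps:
(23906 + (10161/(-10968) - 10436/14109)) + 16957 = (23906 + (10161*(-1/10968) - 10436*1/14109)) + 16957 = (23906 + (-3387/3656 - 10436/14109)) + 16957 = (23906 - 85941199/51582504) + 16957 = 1233045399425/51582504 + 16957 = 2107729919753/51582504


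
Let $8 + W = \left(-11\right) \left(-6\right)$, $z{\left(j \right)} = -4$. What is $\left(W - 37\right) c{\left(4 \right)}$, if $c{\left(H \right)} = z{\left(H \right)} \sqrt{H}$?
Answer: $-168$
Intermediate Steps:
$W = 58$ ($W = -8 - -66 = -8 + 66 = 58$)
$c{\left(H \right)} = - 4 \sqrt{H}$
$\left(W - 37\right) c{\left(4 \right)} = \left(58 - 37\right) \left(- 4 \sqrt{4}\right) = 21 \left(\left(-4\right) 2\right) = 21 \left(-8\right) = -168$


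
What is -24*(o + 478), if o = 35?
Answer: -12312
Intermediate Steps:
-24*(o + 478) = -24*(35 + 478) = -24*513 = -12312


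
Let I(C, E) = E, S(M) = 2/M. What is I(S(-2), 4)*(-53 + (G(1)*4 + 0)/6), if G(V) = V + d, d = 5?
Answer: -196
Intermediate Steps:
G(V) = 5 + V (G(V) = V + 5 = 5 + V)
I(S(-2), 4)*(-53 + (G(1)*4 + 0)/6) = 4*(-53 + ((5 + 1)*4 + 0)/6) = 4*(-53 + (6*4 + 0)*(1/6)) = 4*(-53 + (24 + 0)*(1/6)) = 4*(-53 + 24*(1/6)) = 4*(-53 + 4) = 4*(-49) = -196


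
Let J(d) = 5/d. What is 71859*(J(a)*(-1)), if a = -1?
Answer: 359295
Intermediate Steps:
71859*(J(a)*(-1)) = 71859*((5/(-1))*(-1)) = 71859*((5*(-1))*(-1)) = 71859*(-5*(-1)) = 71859*5 = 359295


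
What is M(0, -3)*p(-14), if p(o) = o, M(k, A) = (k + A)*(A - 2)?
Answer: -210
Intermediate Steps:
M(k, A) = (-2 + A)*(A + k) (M(k, A) = (A + k)*(-2 + A) = (-2 + A)*(A + k))
M(0, -3)*p(-14) = ((-3)² - 2*(-3) - 2*0 - 3*0)*(-14) = (9 + 6 + 0 + 0)*(-14) = 15*(-14) = -210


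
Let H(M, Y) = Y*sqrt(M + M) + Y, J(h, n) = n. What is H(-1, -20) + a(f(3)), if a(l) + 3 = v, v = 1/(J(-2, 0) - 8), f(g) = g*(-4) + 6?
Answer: -185/8 - 20*I*sqrt(2) ≈ -23.125 - 28.284*I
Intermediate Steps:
f(g) = 6 - 4*g (f(g) = -4*g + 6 = 6 - 4*g)
H(M, Y) = Y + Y*sqrt(2)*sqrt(M) (H(M, Y) = Y*sqrt(2*M) + Y = Y*(sqrt(2)*sqrt(M)) + Y = Y*sqrt(2)*sqrt(M) + Y = Y + Y*sqrt(2)*sqrt(M))
v = -1/8 (v = 1/(0 - 8) = 1/(-8) = -1/8 ≈ -0.12500)
a(l) = -25/8 (a(l) = -3 - 1/8 = -25/8)
H(-1, -20) + a(f(3)) = -20*(1 + sqrt(2)*sqrt(-1)) - 25/8 = -20*(1 + sqrt(2)*I) - 25/8 = -20*(1 + I*sqrt(2)) - 25/8 = (-20 - 20*I*sqrt(2)) - 25/8 = -185/8 - 20*I*sqrt(2)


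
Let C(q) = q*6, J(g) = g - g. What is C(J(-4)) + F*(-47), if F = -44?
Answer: 2068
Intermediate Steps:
J(g) = 0
C(q) = 6*q
C(J(-4)) + F*(-47) = 6*0 - 44*(-47) = 0 + 2068 = 2068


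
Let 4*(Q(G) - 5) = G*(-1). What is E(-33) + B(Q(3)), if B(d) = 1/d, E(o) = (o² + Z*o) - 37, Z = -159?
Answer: 107087/17 ≈ 6299.2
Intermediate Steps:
Q(G) = 5 - G/4 (Q(G) = 5 + (G*(-1))/4 = 5 + (-G)/4 = 5 - G/4)
E(o) = -37 + o² - 159*o (E(o) = (o² - 159*o) - 37 = -37 + o² - 159*o)
E(-33) + B(Q(3)) = (-37 + (-33)² - 159*(-33)) + 1/(5 - ¼*3) = (-37 + 1089 + 5247) + 1/(5 - ¾) = 6299 + 1/(17/4) = 6299 + 4/17 = 107087/17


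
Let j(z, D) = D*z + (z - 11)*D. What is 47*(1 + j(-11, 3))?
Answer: -4606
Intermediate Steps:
j(z, D) = D*z + D*(-11 + z) (j(z, D) = D*z + (-11 + z)*D = D*z + D*(-11 + z))
47*(1 + j(-11, 3)) = 47*(1 + 3*(-11 + 2*(-11))) = 47*(1 + 3*(-11 - 22)) = 47*(1 + 3*(-33)) = 47*(1 - 99) = 47*(-98) = -4606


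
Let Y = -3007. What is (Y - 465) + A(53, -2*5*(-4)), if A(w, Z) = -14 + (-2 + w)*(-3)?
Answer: -3639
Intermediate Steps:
A(w, Z) = -8 - 3*w (A(w, Z) = -14 + (6 - 3*w) = -8 - 3*w)
(Y - 465) + A(53, -2*5*(-4)) = (-3007 - 465) + (-8 - 3*53) = -3472 + (-8 - 159) = -3472 - 167 = -3639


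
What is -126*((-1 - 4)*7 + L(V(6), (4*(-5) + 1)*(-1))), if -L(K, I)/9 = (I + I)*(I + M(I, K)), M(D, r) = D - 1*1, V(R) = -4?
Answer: 1598814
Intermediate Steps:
M(D, r) = -1 + D (M(D, r) = D - 1 = -1 + D)
L(K, I) = -18*I*(-1 + 2*I) (L(K, I) = -9*(I + I)*(I + (-1 + I)) = -9*2*I*(-1 + 2*I) = -18*I*(-1 + 2*I))
-126*((-1 - 4)*7 + L(V(6), (4*(-5) + 1)*(-1))) = -126*((-1 - 4)*7 + 18*((4*(-5) + 1)*(-1))*(1 - 2*(4*(-5) + 1)*(-1))) = -126*(-5*7 + 18*((-20 + 1)*(-1))*(1 - 2*(-20 + 1)*(-1))) = -126*(-35 + 18*(-19*(-1))*(1 - (-38)*(-1))) = -126*(-35 + 18*19*(1 - 2*19)) = -126*(-35 + 18*19*(1 - 38)) = -126*(-35 + 18*19*(-37)) = -126*(-35 - 12654) = -126*(-12689) = 1598814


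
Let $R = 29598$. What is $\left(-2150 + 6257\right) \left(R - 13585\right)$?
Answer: $65765391$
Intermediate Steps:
$\left(-2150 + 6257\right) \left(R - 13585\right) = \left(-2150 + 6257\right) \left(29598 - 13585\right) = 4107 \cdot 16013 = 65765391$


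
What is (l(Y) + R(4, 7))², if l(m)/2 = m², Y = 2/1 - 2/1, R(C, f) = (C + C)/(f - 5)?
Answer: 16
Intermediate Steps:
R(C, f) = 2*C/(-5 + f) (R(C, f) = (2*C)/(-5 + f) = 2*C/(-5 + f))
Y = 0 (Y = 2*1 - 2*1 = 2 - 2 = 0)
l(m) = 2*m²
(l(Y) + R(4, 7))² = (2*0² + 2*4/(-5 + 7))² = (2*0 + 2*4/2)² = (0 + 2*4*(½))² = (0 + 4)² = 4² = 16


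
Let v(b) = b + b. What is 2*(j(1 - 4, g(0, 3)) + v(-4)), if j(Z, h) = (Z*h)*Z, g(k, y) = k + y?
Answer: 38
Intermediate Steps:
v(b) = 2*b
j(Z, h) = h*Z²
2*(j(1 - 4, g(0, 3)) + v(-4)) = 2*((0 + 3)*(1 - 4)² + 2*(-4)) = 2*(3*(-3)² - 8) = 2*(3*9 - 8) = 2*(27 - 8) = 2*19 = 38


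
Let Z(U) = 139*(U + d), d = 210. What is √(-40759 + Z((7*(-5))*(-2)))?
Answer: I*√1839 ≈ 42.884*I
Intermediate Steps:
Z(U) = 29190 + 139*U (Z(U) = 139*(U + 210) = 139*(210 + U) = 29190 + 139*U)
√(-40759 + Z((7*(-5))*(-2))) = √(-40759 + (29190 + 139*((7*(-5))*(-2)))) = √(-40759 + (29190 + 139*(-35*(-2)))) = √(-40759 + (29190 + 139*70)) = √(-40759 + (29190 + 9730)) = √(-40759 + 38920) = √(-1839) = I*√1839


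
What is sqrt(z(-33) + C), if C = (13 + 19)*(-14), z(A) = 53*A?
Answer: 13*I*sqrt(13) ≈ 46.872*I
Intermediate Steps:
C = -448 (C = 32*(-14) = -448)
sqrt(z(-33) + C) = sqrt(53*(-33) - 448) = sqrt(-1749 - 448) = sqrt(-2197) = 13*I*sqrt(13)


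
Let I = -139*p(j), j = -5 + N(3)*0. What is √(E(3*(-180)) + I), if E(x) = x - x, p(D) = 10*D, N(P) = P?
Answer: 5*√278 ≈ 83.367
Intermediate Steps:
j = -5 (j = -5 + 3*0 = -5 + 0 = -5)
E(x) = 0
I = 6950 (I = -1390*(-5) = -139*(-50) = 6950)
√(E(3*(-180)) + I) = √(0 + 6950) = √6950 = 5*√278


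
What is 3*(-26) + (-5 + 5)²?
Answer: -78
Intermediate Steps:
3*(-26) + (-5 + 5)² = -78 + 0² = -78 + 0 = -78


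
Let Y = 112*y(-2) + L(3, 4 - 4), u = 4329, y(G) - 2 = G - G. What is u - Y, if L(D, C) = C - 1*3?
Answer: 4108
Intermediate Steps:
L(D, C) = -3 + C (L(D, C) = C - 3 = -3 + C)
y(G) = 2 (y(G) = 2 + (G - G) = 2 + 0 = 2)
Y = 221 (Y = 112*2 + (-3 + (4 - 4)) = 224 + (-3 + 0) = 224 - 3 = 221)
u - Y = 4329 - 1*221 = 4329 - 221 = 4108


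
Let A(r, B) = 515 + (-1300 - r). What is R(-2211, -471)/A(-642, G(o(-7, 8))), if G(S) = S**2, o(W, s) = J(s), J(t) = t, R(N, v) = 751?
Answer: -751/143 ≈ -5.2517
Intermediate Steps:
o(W, s) = s
A(r, B) = -785 - r
R(-2211, -471)/A(-642, G(o(-7, 8))) = 751/(-785 - 1*(-642)) = 751/(-785 + 642) = 751/(-143) = 751*(-1/143) = -751/143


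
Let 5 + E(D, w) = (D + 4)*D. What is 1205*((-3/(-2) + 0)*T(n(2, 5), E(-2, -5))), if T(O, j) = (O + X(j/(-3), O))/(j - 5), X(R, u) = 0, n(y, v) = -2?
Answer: 3615/14 ≈ 258.21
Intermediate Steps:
E(D, w) = -5 + D*(4 + D) (E(D, w) = -5 + (D + 4)*D = -5 + (4 + D)*D = -5 + D*(4 + D))
T(O, j) = O/(-5 + j) (T(O, j) = (O + 0)/(j - 5) = O/(-5 + j))
1205*((-3/(-2) + 0)*T(n(2, 5), E(-2, -5))) = 1205*((-3/(-2) + 0)*(-2/(-5 + (-5 + (-2)² + 4*(-2))))) = 1205*((-3*(-½) + 0)*(-2/(-5 + (-5 + 4 - 8)))) = 1205*((3/2 + 0)*(-2/(-5 - 9))) = 1205*(3*(-2/(-14))/2) = 1205*(3*(-2*(-1/14))/2) = 1205*((3/2)*(⅐)) = 1205*(3/14) = 3615/14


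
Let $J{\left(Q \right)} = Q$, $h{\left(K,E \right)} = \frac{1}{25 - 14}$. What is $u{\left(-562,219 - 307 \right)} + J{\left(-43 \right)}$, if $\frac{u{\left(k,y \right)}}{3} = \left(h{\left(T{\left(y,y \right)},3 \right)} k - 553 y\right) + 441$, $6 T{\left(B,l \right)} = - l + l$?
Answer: $\frac{1618306}{11} \approx 1.4712 \cdot 10^{5}$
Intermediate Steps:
$T{\left(B,l \right)} = 0$ ($T{\left(B,l \right)} = \frac{- l + l}{6} = \frac{1}{6} \cdot 0 = 0$)
$h{\left(K,E \right)} = \frac{1}{11}$
$u{\left(k,y \right)} = 1323 - 1659 y + \frac{3 k}{11}$ ($u{\left(k,y \right)} = 3 \left(\left(\frac{k}{11} - 553 y\right) + 441\right) = 3 \left(\left(- 553 y + \frac{k}{11}\right) + 441\right) = 3 \left(441 - 553 y + \frac{k}{11}\right) = 1323 - 1659 y + \frac{3 k}{11}$)
$u{\left(-562,219 - 307 \right)} + J{\left(-43 \right)} = \left(1323 - 1659 \left(219 - 307\right) + \frac{3}{11} \left(-562\right)\right) - 43 = \left(1323 - 1659 \left(219 - 307\right) - \frac{1686}{11}\right) - 43 = \left(1323 - -145992 - \frac{1686}{11}\right) - 43 = \left(1323 + 145992 - \frac{1686}{11}\right) - 43 = \frac{1618779}{11} - 43 = \frac{1618306}{11}$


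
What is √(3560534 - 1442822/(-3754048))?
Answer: √784033921057118278/469256 ≈ 1886.9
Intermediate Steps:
√(3560534 - 1442822/(-3754048)) = √(3560534 - 1442822*(-1/3754048)) = √(3560534 + 721411/1877024) = √(6683208492227/1877024) = √784033921057118278/469256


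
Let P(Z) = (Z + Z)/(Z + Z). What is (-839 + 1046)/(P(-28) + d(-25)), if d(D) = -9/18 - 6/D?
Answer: 10350/37 ≈ 279.73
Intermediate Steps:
P(Z) = 1 (P(Z) = (2*Z)/((2*Z)) = (2*Z)*(1/(2*Z)) = 1)
d(D) = -1/2 - 6/D (d(D) = -9*1/18 - 6/D = -1/2 - 6/D)
(-839 + 1046)/(P(-28) + d(-25)) = (-839 + 1046)/(1 + (1/2)*(-12 - 1*(-25))/(-25)) = 207/(1 + (1/2)*(-1/25)*(-12 + 25)) = 207/(1 + (1/2)*(-1/25)*13) = 207/(1 - 13/50) = 207/(37/50) = 207*(50/37) = 10350/37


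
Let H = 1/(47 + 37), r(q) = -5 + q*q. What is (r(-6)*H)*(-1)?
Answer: -31/84 ≈ -0.36905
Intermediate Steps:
r(q) = -5 + q²
H = 1/84 ≈ 0.011905
(r(-6)*H)*(-1) = ((-5 + (-6)²)*(1/84))*(-1) = ((-5 + 36)*(1/84))*(-1) = (31*(1/84))*(-1) = (31/84)*(-1) = -31/84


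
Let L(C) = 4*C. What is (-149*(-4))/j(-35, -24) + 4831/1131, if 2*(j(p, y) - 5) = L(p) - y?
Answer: -418033/59943 ≈ -6.9738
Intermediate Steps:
j(p, y) = 5 + 2*p - y/2 (j(p, y) = 5 + (4*p - y)/2 = 5 + (-y + 4*p)/2 = 5 + (2*p - y/2) = 5 + 2*p - y/2)
(-149*(-4))/j(-35, -24) + 4831/1131 = (-149*(-4))/(5 + 2*(-35) - ½*(-24)) + 4831/1131 = 596/(5 - 70 + 12) + 4831*(1/1131) = 596/(-53) + 4831/1131 = 596*(-1/53) + 4831/1131 = -596/53 + 4831/1131 = -418033/59943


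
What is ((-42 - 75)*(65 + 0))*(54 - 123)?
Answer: 524745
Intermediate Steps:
((-42 - 75)*(65 + 0))*(54 - 123) = -117*65*(-69) = -7605*(-69) = 524745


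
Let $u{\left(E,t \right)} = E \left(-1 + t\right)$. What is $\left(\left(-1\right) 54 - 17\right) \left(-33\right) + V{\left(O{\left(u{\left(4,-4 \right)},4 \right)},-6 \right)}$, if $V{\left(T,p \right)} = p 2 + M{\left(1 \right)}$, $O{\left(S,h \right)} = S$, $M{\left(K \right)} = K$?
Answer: $2332$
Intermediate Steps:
$V{\left(T,p \right)} = 1 + 2 p$ ($V{\left(T,p \right)} = p 2 + 1 = 2 p + 1 = 1 + 2 p$)
$\left(\left(-1\right) 54 - 17\right) \left(-33\right) + V{\left(O{\left(u{\left(4,-4 \right)},4 \right)},-6 \right)} = \left(\left(-1\right) 54 - 17\right) \left(-33\right) + \left(1 + 2 \left(-6\right)\right) = \left(-54 - 17\right) \left(-33\right) + \left(1 - 12\right) = \left(-71\right) \left(-33\right) - 11 = 2343 - 11 = 2332$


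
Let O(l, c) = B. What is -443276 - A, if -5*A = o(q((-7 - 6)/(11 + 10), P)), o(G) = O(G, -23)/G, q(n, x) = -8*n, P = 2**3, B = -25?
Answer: -46100809/104 ≈ -4.4328e+5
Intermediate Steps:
O(l, c) = -25
P = 8
o(G) = -25/G
A = 105/104 (A = -(-5)/((-8*(-7 - 6)/(11 + 10))) = -(-5)/((-(-104)/21)) = -(-5)/((-8*(-13/21))) = -(-5)/104/21 = -(-5)*21/104 = -1/5*(-525/104) = 105/104 ≈ 1.0096)
-443276 - A = -443276 - 1*105/104 = -443276 - 105/104 = -46100809/104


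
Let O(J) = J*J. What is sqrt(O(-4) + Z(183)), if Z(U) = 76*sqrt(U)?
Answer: 2*sqrt(4 + 19*sqrt(183)) ≈ 32.313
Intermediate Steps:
O(J) = J**2
sqrt(O(-4) + Z(183)) = sqrt((-4)**2 + 76*sqrt(183)) = sqrt(16 + 76*sqrt(183))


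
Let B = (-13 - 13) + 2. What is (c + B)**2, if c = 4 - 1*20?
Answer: 1600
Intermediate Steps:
c = -16 (c = 4 - 20 = -16)
B = -24 (B = -26 + 2 = -24)
(c + B)**2 = (-16 - 24)**2 = (-40)**2 = 1600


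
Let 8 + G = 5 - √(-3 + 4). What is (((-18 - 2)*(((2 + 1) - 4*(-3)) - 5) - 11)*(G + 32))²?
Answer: 34904464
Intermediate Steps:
G = -4 (G = -8 + (5 - √(-3 + 4)) = -8 + (5 - √1) = -8 + (5 - 1*1) = -8 + (5 - 1) = -8 + 4 = -4)
(((-18 - 2)*(((2 + 1) - 4*(-3)) - 5) - 11)*(G + 32))² = (((-18 - 2)*(((2 + 1) - 4*(-3)) - 5) - 11)*(-4 + 32))² = ((-20*((3 + 12) - 5) - 11)*28)² = ((-20*(15 - 5) - 11)*28)² = ((-20*10 - 11)*28)² = ((-200 - 11)*28)² = (-211*28)² = (-5908)² = 34904464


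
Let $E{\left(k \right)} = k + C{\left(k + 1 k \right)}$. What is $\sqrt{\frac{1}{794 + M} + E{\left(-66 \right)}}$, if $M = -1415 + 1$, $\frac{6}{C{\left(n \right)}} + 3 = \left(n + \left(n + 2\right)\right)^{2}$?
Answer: $\frac{i \sqrt{29884401668996555}}{21278710} \approx 8.1241 i$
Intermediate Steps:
$C{\left(n \right)} = \frac{6}{-3 + \left(2 + 2 n\right)^{2}}$ ($C{\left(n \right)} = \frac{6}{-3 + \left(n + \left(n + 2\right)\right)^{2}} = \frac{6}{-3 + \left(n + \left(2 + n\right)\right)^{2}} = \frac{6}{-3 + \left(2 + 2 n\right)^{2}}$)
$E{\left(k \right)} = k + \frac{6}{-3 + 4 \left(1 + 2 k\right)^{2}}$ ($E{\left(k \right)} = k + \frac{6}{-3 + 4 \left(1 + \left(k + 1 k\right)\right)^{2}} = k + \frac{6}{-3 + 4 \left(1 + \left(k + k\right)\right)^{2}} = k + \frac{6}{-3 + 4 \left(1 + 2 k\right)^{2}}$)
$M = -1414$
$\sqrt{\frac{1}{794 + M} + E{\left(-66 \right)}} = \sqrt{\frac{1}{794 - 1414} - \left(66 - \frac{6}{-3 + 4 \left(1 + 2 \left(-66\right)\right)^{2}}\right)} = \sqrt{\frac{1}{-620} - \left(66 - \frac{6}{-3 + 4 \left(1 - 132\right)^{2}}\right)} = \sqrt{- \frac{1}{620} - \left(66 - \frac{6}{-3 + 4 \left(-131\right)^{2}}\right)} = \sqrt{- \frac{1}{620} - \left(66 - \frac{6}{-3 + 4 \cdot 17161}\right)} = \sqrt{- \frac{1}{620} - \left(66 - \frac{6}{-3 + 68644}\right)} = \sqrt{- \frac{1}{620} - \left(66 - \frac{6}{68641}\right)} = \sqrt{- \frac{1}{620} + \left(-66 + 6 \cdot \frac{1}{68641}\right)} = \sqrt{- \frac{1}{620} + \left(-66 + \frac{6}{68641}\right)} = \sqrt{- \frac{1}{620} - \frac{4530300}{68641}} = \sqrt{- \frac{2808854641}{42557420}} = \frac{i \sqrt{29884401668996555}}{21278710}$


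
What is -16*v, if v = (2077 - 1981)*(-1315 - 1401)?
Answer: 4171776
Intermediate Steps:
v = -260736 (v = 96*(-2716) = -260736)
-16*v = -16*(-260736) = 4171776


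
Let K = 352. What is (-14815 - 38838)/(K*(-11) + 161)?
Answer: 53653/3711 ≈ 14.458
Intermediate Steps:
(-14815 - 38838)/(K*(-11) + 161) = (-14815 - 38838)/(352*(-11) + 161) = -53653/(-3872 + 161) = -53653/(-3711) = -53653*(-1/3711) = 53653/3711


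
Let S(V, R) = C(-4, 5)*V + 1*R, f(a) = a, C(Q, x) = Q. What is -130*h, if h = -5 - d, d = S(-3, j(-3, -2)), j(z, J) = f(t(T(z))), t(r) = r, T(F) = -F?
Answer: 2600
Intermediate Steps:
j(z, J) = -z
S(V, R) = R - 4*V (S(V, R) = -4*V + 1*R = -4*V + R = R - 4*V)
d = 15 (d = -1*(-3) - 4*(-3) = 3 + 12 = 15)
h = -20 (h = -5 - 1*15 = -5 - 15 = -20)
-130*h = -130*(-20) = 2600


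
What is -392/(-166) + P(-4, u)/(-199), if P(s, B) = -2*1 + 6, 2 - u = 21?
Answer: 38672/16517 ≈ 2.3413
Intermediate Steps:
u = -19 (u = 2 - 1*21 = 2 - 21 = -19)
P(s, B) = 4 (P(s, B) = -2 + 6 = 4)
-392/(-166) + P(-4, u)/(-199) = -392/(-166) + 4/(-199) = -392*(-1/166) + 4*(-1/199) = 196/83 - 4/199 = 38672/16517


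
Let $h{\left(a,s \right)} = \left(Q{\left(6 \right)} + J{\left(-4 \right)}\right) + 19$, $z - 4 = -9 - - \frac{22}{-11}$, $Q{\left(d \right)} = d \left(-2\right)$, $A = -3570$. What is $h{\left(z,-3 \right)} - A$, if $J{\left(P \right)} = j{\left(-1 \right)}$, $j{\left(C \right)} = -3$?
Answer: $3574$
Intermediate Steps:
$J{\left(P \right)} = -3$
$Q{\left(d \right)} = - 2 d$
$z = -7$ ($z = 4 - \left(9 - \frac{22}{-11}\right) = 4 - \left(9 - -2\right) = 4 - 11 = -7$)
$h{\left(a,s \right)} = 4$ ($h{\left(a,s \right)} = \left(\left(-2\right) 6 - 3\right) + 19 = \left(-12 - 3\right) + 19 = -15 + 19 = 4$)
$h{\left(z,-3 \right)} - A = 4 - -3570 = 4 + 3570 = 3574$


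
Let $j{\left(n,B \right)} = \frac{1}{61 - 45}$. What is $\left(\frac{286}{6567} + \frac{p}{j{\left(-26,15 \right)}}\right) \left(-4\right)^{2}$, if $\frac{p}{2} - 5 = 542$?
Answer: $\frac{167198624}{597} \approx 2.8006 \cdot 10^{5}$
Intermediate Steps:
$j{\left(n,B \right)} = \frac{1}{16}$
$p = 1094$ ($p = 10 + 2 \cdot 542 = 10 + 1084 = 1094$)
$\left(\frac{286}{6567} + \frac{p}{j{\left(-26,15 \right)}}\right) \left(-4\right)^{2} = \left(\frac{286}{6567} + 1094 \frac{1}{\frac{1}{16}}\right) \left(-4\right)^{2} = \left(286 \cdot \frac{1}{6567} + 1094 \cdot 16\right) 16 = \left(\frac{26}{597} + 17504\right) 16 = \frac{10449914}{597} \cdot 16 = \frac{167198624}{597}$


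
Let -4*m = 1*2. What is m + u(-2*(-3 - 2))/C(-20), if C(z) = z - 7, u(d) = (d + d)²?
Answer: -827/54 ≈ -15.315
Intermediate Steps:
u(d) = 4*d² (u(d) = (2*d)² = 4*d²)
C(z) = -7 + z
m = -½ (m = -2/4 = -¼*2 = -½ ≈ -0.50000)
m + u(-2*(-3 - 2))/C(-20) = -½ + (4*(-2*(-3 - 2))²)/(-7 - 20) = -½ + (4*(-2*(-5))²)/(-27) = -½ + (4*10²)*(-1/27) = -½ + (4*100)*(-1/27) = -½ + 400*(-1/27) = -½ - 400/27 = -827/54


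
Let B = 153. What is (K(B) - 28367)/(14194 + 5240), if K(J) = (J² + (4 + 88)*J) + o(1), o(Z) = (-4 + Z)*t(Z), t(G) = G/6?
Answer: 18235/38868 ≈ 0.46915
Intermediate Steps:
t(G) = G/6 (t(G) = G*(⅙) = G/6)
o(Z) = Z*(-4 + Z)/6 (o(Z) = (-4 + Z)*(Z/6) = Z*(-4 + Z)/6)
K(J) = -½ + J² + 92*J (K(J) = (J² + (4 + 88)*J) + (⅙)*1*(-4 + 1) = (J² + 92*J) + (⅙)*1*(-3) = (J² + 92*J) - ½ = -½ + J² + 92*J)
(K(B) - 28367)/(14194 + 5240) = ((-½ + 153² + 92*153) - 28367)/(14194 + 5240) = ((-½ + 23409 + 14076) - 28367)/19434 = (74969/2 - 28367)*(1/19434) = (18235/2)*(1/19434) = 18235/38868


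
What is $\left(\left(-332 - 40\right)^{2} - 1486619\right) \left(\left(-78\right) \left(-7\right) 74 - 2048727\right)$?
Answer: $2707691359905$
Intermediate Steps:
$\left(\left(-332 - 40\right)^{2} - 1486619\right) \left(\left(-78\right) \left(-7\right) 74 - 2048727\right) = \left(\left(-372\right)^{2} - 1486619\right) \left(546 \cdot 74 - 2048727\right) = \left(138384 - 1486619\right) \left(40404 - 2048727\right) = \left(-1348235\right) \left(-2008323\right) = 2707691359905$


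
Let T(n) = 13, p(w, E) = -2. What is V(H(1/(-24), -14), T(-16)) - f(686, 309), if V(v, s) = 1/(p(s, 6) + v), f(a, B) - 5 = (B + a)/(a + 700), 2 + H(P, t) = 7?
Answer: -7463/1386 ≈ -5.3846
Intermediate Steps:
H(P, t) = 5 (H(P, t) = -2 + 7 = 5)
f(a, B) = 5 + (B + a)/(700 + a) (f(a, B) = 5 + (B + a)/(a + 700) = 5 + (B + a)/(700 + a))
V(v, s) = 1/(-2 + v)
V(H(1/(-24), -14), T(-16)) - f(686, 309) = 1/(-2 + 5) - (3500 + 309 + 6*686)/(700 + 686) = 1/3 - (3500 + 309 + 4116)/1386 = ⅓ - 7925/1386 = -7463/1386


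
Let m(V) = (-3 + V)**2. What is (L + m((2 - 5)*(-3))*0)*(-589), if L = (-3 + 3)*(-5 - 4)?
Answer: 0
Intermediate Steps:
L = 0 (L = 0*(-9) = 0)
(L + m((2 - 5)*(-3))*0)*(-589) = (0 + (-3 + (2 - 5)*(-3))**2*0)*(-589) = (0 + (-3 - 3*(-3))**2*0)*(-589) = (0 + (-3 + 9)**2*0)*(-589) = (0 + 6**2*0)*(-589) = (0 + 36*0)*(-589) = (0 + 0)*(-589) = 0*(-589) = 0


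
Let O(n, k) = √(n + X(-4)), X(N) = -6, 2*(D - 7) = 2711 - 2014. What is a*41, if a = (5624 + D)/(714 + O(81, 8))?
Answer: 58347961/169907 - 2451595*√3/1019442 ≈ 339.25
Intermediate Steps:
D = 711/2 (D = 7 + (2711 - 2014)/2 = 7 + (½)*697 = 7 + 697/2 = 711/2 ≈ 355.50)
O(n, k) = √(-6 + n) (O(n, k) = √(n - 6) = √(-6 + n))
a = 11959/(2*(714 + 5*√3)) (a = (5624 + 711/2)/(714 + √(-6 + 81)) = 11959/(2*(714 + √75)) = 11959/(2*(714 + 5*√3)) ≈ 8.2743)
a*41 = (1423121/169907 - 59795*√3/1019442)*41 = 58347961/169907 - 2451595*√3/1019442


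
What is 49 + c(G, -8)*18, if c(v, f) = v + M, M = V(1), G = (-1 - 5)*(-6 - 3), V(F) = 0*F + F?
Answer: 1039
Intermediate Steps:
V(F) = F (V(F) = 0 + F = F)
G = 54 (G = -6*(-9) = 54)
M = 1
c(v, f) = 1 + v (c(v, f) = v + 1 = 1 + v)
49 + c(G, -8)*18 = 49 + (1 + 54)*18 = 49 + 55*18 = 49 + 990 = 1039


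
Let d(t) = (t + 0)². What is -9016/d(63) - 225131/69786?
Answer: -3452915/628074 ≈ -5.4976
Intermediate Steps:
d(t) = t²
-9016/d(63) - 225131/69786 = -9016/(63²) - 225131/69786 = -9016/3969 - 225131*1/69786 = -9016*1/3969 - 225131/69786 = -184/81 - 225131/69786 = -3452915/628074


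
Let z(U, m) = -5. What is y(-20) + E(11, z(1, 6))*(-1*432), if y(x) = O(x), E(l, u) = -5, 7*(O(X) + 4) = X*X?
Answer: 15492/7 ≈ 2213.1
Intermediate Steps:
O(X) = -4 + X**2/7 (O(X) = -4 + (X*X)/7 = -4 + X**2/7)
y(x) = -4 + x**2/7
y(-20) + E(11, z(1, 6))*(-1*432) = (-4 + (1/7)*(-20)**2) - (-5)*432 = (-4 + (1/7)*400) - 5*(-432) = (-4 + 400/7) + 2160 = 372/7 + 2160 = 15492/7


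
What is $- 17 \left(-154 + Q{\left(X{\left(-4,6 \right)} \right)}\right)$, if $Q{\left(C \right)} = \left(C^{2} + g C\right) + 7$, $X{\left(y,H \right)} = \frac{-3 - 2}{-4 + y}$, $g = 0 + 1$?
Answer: $\frac{158831}{64} \approx 2481.7$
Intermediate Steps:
$g = 1$
$X{\left(y,H \right)} = - \frac{5}{-4 + y}$
$Q{\left(C \right)} = 7 + C + C^{2}$ ($Q{\left(C \right)} = \left(C^{2} + 1 C\right) + 7 = \left(C^{2} + C\right) + 7 = \left(C + C^{2}\right) + 7 = 7 + C + C^{2}$)
$- 17 \left(-154 + Q{\left(X{\left(-4,6 \right)} \right)}\right) = - 17 \left(-154 + \left(7 - \frac{5}{-4 - 4} + \left(- \frac{5}{-4 - 4}\right)^{2}\right)\right) = - 17 \left(-154 + \left(7 - \frac{5}{-8} + \left(- \frac{5}{-8}\right)^{2}\right)\right) = - 17 \left(-154 + \left(7 - - \frac{5}{8} + \left(\left(-5\right) \left(- \frac{1}{8}\right)\right)^{2}\right)\right) = - 17 \left(-154 + \left(7 + \frac{5}{8} + \left(\frac{5}{8}\right)^{2}\right)\right) = - 17 \left(-154 + \left(7 + \frac{5}{8} + \frac{25}{64}\right)\right) = - 17 \left(-154 + \frac{513}{64}\right) = \left(-17\right) \left(- \frac{9343}{64}\right) = \frac{158831}{64}$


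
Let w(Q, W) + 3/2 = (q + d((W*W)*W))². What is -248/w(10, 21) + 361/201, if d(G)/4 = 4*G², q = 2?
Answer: 1359592314547696450589/757002923058412760685 ≈ 1.7960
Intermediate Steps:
d(G) = 16*G² (d(G) = 4*(4*G²) = 16*G²)
w(Q, W) = -3/2 + (2 + 16*W⁶)² (w(Q, W) = -3/2 + (2 + 16*((W*W)*W)²)² = -3/2 + (2 + 16*(W²*W)²)² = -3/2 + (2 + 16*(W³)²)² = -3/2 + (2 + 16*W⁶)²)
-248/w(10, 21) + 361/201 = -248/(-3/2 + 4*(1 + 8*21⁶)²) + 361/201 = -248/(-3/2 + 4*(1 + 8*85766121)²) + 361*(1/201) = -248/(-3/2 + 4*(1 + 686128968)²) + 361/201 = -248/(-3/2 + 4*686128969²) + 361/201 = -248/(-3/2 + 4*470772962101002961) + 361/201 = -248/(-3/2 + 1883091848404011844) + 361/201 = -248/3766183696808023685/2 + 361/201 = -248*2/3766183696808023685 + 361/201 = -496/3766183696808023685 + 361/201 = 1359592314547696450589/757002923058412760685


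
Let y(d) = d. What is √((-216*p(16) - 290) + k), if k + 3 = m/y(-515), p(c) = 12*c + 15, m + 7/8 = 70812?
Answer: I*√191566701670/2060 ≈ 212.47*I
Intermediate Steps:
m = 566489/8 (m = -7/8 + 70812 = 566489/8 ≈ 70811.)
p(c) = 15 + 12*c
k = -578849/4120 (k = -3 + (566489/8)/(-515) = -3 + (566489/8)*(-1/515) = -3 - 566489/4120 = -578849/4120 ≈ -140.50)
√((-216*p(16) - 290) + k) = √((-216*(15 + 12*16) - 290) - 578849/4120) = √((-216*(15 + 192) - 290) - 578849/4120) = √((-216*207 - 290) - 578849/4120) = √((-44712 - 290) - 578849/4120) = √(-45002 - 578849/4120) = √(-185987089/4120) = I*√191566701670/2060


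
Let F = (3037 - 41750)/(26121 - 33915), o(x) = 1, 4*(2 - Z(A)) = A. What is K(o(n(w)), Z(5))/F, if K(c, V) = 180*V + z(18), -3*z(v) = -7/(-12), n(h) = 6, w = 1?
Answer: 2101349/77426 ≈ 27.140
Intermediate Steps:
Z(A) = 2 - A/4
z(v) = -7/36 (z(v) = -(-7)/(3*(-12)) = -(-7)*(-1)/(3*12) = -⅓*7/12 = -7/36)
K(c, V) = -7/36 + 180*V (K(c, V) = 180*V - 7/36 = -7/36 + 180*V)
F = 38713/7794 (F = -38713/(-7794) = -38713*(-1/7794) = 38713/7794 ≈ 4.9670)
K(o(n(w)), Z(5))/F = (-7/36 + 180*(2 - ¼*5))/(38713/7794) = (-7/36 + 180*(2 - 5/4))*(7794/38713) = (-7/36 + 180*(¾))*(7794/38713) = (-7/36 + 135)*(7794/38713) = (4853/36)*(7794/38713) = 2101349/77426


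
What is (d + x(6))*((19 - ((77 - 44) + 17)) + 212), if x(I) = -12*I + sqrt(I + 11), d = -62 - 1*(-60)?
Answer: -13394 + 181*sqrt(17) ≈ -12648.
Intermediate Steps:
d = -2 (d = -62 + 60 = -2)
x(I) = sqrt(11 + I) - 12*I (x(I) = -12*I + sqrt(11 + I) = sqrt(11 + I) - 12*I)
(d + x(6))*((19 - ((77 - 44) + 17)) + 212) = (-2 + (sqrt(11 + 6) - 12*6))*((19 - ((77 - 44) + 17)) + 212) = (-2 + (sqrt(17) - 72))*((19 - (33 + 17)) + 212) = (-2 + (-72 + sqrt(17)))*((19 - 1*50) + 212) = (-74 + sqrt(17))*((19 - 50) + 212) = (-74 + sqrt(17))*(-31 + 212) = (-74 + sqrt(17))*181 = -13394 + 181*sqrt(17)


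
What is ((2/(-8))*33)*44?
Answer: -363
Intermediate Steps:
((2/(-8))*33)*44 = ((2*(-⅛))*33)*44 = -¼*33*44 = -33/4*44 = -363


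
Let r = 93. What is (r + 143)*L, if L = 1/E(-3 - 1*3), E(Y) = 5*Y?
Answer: -118/15 ≈ -7.8667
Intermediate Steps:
L = -1/30 (L = 1/(5*(-3 - 1*3)) = 1/(5*(-3 - 3)) = 1/(5*(-6)) = 1/(-30) = -1/30 ≈ -0.033333)
(r + 143)*L = (93 + 143)*(-1/30) = 236*(-1/30) = -118/15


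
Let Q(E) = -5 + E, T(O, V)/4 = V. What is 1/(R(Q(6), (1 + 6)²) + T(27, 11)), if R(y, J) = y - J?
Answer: -¼ ≈ -0.25000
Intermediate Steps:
T(O, V) = 4*V
1/(R(Q(6), (1 + 6)²) + T(27, 11)) = 1/(((-5 + 6) - (1 + 6)²) + 4*11) = 1/((1 - 1*7²) + 44) = 1/((1 - 1*49) + 44) = 1/((1 - 49) + 44) = 1/(-48 + 44) = 1/(-4) = -¼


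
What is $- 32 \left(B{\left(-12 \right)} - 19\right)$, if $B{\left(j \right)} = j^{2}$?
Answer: $-4000$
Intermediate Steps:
$- 32 \left(B{\left(-12 \right)} - 19\right) = - 32 \left(\left(-12\right)^{2} - 19\right) = - 32 \left(144 - 19\right) = \left(-32\right) 125 = -4000$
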